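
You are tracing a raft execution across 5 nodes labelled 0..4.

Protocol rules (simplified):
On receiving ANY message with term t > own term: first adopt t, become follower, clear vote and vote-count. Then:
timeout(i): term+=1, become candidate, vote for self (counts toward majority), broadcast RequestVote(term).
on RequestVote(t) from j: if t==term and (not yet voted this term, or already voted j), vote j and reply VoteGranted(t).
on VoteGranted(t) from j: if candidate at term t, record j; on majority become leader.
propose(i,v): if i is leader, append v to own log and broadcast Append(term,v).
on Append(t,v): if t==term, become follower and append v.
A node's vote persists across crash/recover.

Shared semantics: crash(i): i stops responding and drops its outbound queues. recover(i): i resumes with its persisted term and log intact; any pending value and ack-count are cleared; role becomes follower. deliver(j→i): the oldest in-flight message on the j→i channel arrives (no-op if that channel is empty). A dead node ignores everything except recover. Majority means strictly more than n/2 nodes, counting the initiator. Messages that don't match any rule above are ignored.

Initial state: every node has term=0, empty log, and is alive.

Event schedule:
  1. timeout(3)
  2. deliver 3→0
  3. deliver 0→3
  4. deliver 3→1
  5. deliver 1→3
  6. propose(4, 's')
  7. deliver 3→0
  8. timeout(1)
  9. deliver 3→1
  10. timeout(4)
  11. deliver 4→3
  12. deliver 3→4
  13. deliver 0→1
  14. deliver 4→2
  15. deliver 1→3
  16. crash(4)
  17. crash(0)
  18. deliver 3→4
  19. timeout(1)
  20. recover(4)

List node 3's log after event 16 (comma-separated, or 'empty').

1. timeout(3):  <3:cand t1 ->
2. deliver 3→0:  <0:foll t1 ->
3. deliver 0→3:  nop
4. deliver 3→1:  <1:foll t1 ->
5. deliver 1→3:  <3:lead t1 ->
6. propose(4,'s'):  nop
7. deliver 3→0:  nop
8. timeout(1):  <1:cand t2 ->
9. deliver 3→1:  nop
10. timeout(4):  <4:cand t1 ->
11. deliver 4→3:  nop
12. deliver 3→4:  nop
13. deliver 0→1:  nop
14. deliver 4→2:  <2:foll t1 ->
15. deliver 1→3:  <3:foll t2 ->
16. crash(4):  <4:✗cand t1 ->

empty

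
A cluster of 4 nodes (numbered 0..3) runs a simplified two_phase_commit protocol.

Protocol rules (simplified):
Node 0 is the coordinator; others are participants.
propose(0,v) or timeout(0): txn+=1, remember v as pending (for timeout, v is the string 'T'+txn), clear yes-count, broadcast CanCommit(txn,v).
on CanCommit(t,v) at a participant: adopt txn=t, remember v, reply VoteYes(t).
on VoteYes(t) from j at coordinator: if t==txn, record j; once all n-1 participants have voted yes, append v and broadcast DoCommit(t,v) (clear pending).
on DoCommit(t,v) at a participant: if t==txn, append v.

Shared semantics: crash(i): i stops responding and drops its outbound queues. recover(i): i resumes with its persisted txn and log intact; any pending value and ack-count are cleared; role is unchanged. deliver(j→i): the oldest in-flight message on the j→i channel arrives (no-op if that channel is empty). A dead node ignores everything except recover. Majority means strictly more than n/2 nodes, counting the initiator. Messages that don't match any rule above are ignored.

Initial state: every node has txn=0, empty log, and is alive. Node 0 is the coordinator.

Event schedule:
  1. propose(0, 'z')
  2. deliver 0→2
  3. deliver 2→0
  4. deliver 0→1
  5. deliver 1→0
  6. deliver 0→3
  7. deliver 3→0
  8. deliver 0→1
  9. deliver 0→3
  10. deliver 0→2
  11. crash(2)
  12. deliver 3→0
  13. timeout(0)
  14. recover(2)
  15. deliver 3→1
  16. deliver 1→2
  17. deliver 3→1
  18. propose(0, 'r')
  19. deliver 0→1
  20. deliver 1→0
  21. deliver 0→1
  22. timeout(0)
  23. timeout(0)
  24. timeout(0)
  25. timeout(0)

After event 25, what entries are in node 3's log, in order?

[1] propose(0,'z') → N0(coor t1 [-])
[2] deliver 0→2 → N2(part t1 [-])
[3] deliver 2→0 → ∅
[4] deliver 0→1 → N1(part t1 [-])
[5] deliver 1→0 → ∅
[6] deliver 0→3 → N3(part t1 [-])
[7] deliver 3→0 → N0(coor t1 [z])
[8] deliver 0→1 → N1(part t1 [z])
[9] deliver 0→3 → N3(part t1 [z])
[10] deliver 0→2 → N2(part t1 [z])
[11] crash(2) → N2(✗part t1 [z])
[12] deliver 3→0 → ∅
[13] timeout(0) → N0(coor t2 [z])
[14] recover(2) → N2(part t1 [z])
[15] deliver 3→1 → ∅
[16] deliver 1→2 → ∅
[17] deliver 3→1 → ∅
[18] propose(0,'r') → N0(coor t3 [z])
[19] deliver 0→1 → N1(part t2 [z])
[20] deliver 1→0 → ∅
[21] deliver 0→1 → N1(part t3 [z])
[22] timeout(0) → N0(coor t4 [z])
[23] timeout(0) → N0(coor t5 [z])
[24] timeout(0) → N0(coor t6 [z])
[25] timeout(0) → N0(coor t7 [z])

z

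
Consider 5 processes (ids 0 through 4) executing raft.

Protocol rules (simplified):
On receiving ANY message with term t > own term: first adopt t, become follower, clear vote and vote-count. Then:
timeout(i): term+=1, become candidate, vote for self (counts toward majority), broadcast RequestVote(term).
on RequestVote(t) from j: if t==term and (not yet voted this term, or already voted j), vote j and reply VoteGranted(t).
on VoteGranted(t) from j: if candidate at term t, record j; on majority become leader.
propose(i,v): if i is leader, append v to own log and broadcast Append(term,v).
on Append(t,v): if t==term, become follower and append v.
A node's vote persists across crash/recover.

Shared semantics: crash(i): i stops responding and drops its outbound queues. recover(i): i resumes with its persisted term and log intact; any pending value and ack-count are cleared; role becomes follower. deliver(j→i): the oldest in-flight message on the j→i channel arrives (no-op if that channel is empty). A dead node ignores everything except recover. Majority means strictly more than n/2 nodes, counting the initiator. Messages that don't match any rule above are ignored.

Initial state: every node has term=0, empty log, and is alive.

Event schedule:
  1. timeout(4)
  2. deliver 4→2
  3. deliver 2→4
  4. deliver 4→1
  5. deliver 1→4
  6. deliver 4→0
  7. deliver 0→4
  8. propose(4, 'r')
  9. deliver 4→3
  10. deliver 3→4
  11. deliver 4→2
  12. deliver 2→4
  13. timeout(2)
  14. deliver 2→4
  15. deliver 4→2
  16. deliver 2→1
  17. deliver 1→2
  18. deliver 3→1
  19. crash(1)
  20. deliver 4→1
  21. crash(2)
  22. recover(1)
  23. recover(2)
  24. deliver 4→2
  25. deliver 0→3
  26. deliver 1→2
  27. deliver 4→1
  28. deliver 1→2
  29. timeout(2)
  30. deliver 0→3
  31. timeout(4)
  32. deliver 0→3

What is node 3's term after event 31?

1

[1] timeout(4) → N4(cand t1 [-])
[2] deliver 4→2 → N2(foll t1 [-])
[3] deliver 2→4 → ∅
[4] deliver 4→1 → N1(foll t1 [-])
[5] deliver 1→4 → N4(lead t1 [-])
[6] deliver 4→0 → N0(foll t1 [-])
[7] deliver 0→4 → ∅
[8] propose(4,'r') → N4(lead t1 [r])
[9] deliver 4→3 → N3(foll t1 [-])
[10] deliver 3→4 → ∅
[11] deliver 4→2 → N2(foll t1 [r])
[12] deliver 2→4 → ∅
[13] timeout(2) → N2(cand t2 [r])
[14] deliver 2→4 → N4(foll t2 [r])
[15] deliver 4→2 → ∅
[16] deliver 2→1 → N1(foll t2 [-])
[17] deliver 1→2 → N2(lead t2 [r])
[18] deliver 3→1 → ∅
[19] crash(1) → N1(✗foll t2 [-])
[20] deliver 4→1 → ∅
[21] crash(2) → N2(✗lead t2 [r])
[22] recover(1) → N1(foll t2 [-])
[23] recover(2) → N2(foll t2 [r])
[24] deliver 4→2 → ∅
[25] deliver 0→3 → ∅
[26] deliver 1→2 → ∅
[27] deliver 4→1 → ∅
[28] deliver 1→2 → ∅
[29] timeout(2) → N2(cand t3 [r])
[30] deliver 0→3 → ∅
[31] timeout(4) → N4(cand t3 [r])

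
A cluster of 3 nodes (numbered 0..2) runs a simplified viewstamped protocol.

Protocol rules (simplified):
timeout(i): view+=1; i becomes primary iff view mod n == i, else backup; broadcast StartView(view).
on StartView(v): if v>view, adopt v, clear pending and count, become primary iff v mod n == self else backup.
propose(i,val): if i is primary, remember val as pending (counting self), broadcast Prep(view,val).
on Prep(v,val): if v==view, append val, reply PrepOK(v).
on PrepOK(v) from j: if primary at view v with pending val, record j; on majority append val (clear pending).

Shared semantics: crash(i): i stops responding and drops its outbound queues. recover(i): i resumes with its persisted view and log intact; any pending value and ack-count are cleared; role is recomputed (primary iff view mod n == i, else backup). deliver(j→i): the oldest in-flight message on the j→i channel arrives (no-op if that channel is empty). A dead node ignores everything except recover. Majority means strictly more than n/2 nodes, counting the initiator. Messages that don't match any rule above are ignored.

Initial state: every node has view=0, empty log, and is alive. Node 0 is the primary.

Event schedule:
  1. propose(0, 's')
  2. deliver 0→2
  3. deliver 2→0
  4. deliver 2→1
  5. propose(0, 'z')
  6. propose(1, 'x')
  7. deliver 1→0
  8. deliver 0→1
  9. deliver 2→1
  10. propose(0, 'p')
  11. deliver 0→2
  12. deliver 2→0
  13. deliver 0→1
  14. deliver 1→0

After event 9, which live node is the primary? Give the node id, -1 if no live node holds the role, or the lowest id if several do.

0

[1] propose(0,'s') → ∅
[2] deliver 0→2 → N2(back v0 [s])
[3] deliver 2→0 → N0(prim v0 [s])
[4] deliver 2→1 → ∅
[5] propose(0,'z') → ∅
[6] propose(1,'x') → ∅
[7] deliver 1→0 → ∅
[8] deliver 0→1 → N1(back v0 [s])
[9] deliver 2→1 → ∅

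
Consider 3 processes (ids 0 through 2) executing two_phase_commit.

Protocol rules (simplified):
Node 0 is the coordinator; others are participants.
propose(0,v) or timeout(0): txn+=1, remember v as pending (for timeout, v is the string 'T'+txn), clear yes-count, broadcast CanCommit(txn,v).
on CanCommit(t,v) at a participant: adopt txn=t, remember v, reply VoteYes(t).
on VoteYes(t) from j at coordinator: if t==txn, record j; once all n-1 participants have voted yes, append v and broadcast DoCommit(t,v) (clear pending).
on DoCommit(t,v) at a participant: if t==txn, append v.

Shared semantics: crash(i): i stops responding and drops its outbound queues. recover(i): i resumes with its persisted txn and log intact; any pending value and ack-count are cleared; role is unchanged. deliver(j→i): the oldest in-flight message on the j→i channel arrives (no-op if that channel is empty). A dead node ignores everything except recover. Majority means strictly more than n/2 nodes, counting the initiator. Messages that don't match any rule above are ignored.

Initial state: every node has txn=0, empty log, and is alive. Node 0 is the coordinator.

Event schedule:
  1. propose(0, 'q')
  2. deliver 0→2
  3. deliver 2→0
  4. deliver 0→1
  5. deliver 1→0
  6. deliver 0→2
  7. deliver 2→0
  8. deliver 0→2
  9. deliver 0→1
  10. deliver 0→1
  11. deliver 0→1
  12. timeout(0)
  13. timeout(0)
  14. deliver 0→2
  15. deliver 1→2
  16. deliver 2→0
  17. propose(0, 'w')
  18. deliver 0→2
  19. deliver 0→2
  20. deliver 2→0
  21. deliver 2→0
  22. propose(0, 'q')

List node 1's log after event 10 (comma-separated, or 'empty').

1. propose(0,'q'):  <0:coor t1 ->
2. deliver 0→2:  <2:part t1 ->
3. deliver 2→0:  nop
4. deliver 0→1:  <1:part t1 ->
5. deliver 1→0:  <0:coor t1 q>
6. deliver 0→2:  <2:part t1 q>
7. deliver 2→0:  nop
8. deliver 0→2:  nop
9. deliver 0→1:  <1:part t1 q>
10. deliver 0→1:  nop

q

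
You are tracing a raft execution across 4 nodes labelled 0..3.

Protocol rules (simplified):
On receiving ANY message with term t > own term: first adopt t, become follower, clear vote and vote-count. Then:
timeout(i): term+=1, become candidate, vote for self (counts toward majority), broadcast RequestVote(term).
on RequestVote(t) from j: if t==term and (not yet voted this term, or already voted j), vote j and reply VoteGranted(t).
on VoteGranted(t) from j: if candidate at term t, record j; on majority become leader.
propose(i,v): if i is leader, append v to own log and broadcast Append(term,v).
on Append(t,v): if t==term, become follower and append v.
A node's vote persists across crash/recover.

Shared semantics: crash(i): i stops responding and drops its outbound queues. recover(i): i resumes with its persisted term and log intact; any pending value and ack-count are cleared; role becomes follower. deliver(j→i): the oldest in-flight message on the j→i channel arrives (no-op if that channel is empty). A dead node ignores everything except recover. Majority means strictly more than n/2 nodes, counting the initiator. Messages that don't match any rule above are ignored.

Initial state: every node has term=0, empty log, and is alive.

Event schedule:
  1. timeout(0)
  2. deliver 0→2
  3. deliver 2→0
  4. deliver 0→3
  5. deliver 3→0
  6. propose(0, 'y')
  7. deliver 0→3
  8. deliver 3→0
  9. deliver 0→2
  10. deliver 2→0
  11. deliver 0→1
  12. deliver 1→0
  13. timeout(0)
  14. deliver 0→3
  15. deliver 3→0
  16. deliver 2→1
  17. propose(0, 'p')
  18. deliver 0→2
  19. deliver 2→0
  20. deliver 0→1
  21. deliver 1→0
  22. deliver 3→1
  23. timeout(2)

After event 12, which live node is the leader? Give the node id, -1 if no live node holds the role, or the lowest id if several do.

1. timeout(0):  <0:cand t1 ->
2. deliver 0→2:  <2:foll t1 ->
3. deliver 2→0:  nop
4. deliver 0→3:  <3:foll t1 ->
5. deliver 3→0:  <0:lead t1 ->
6. propose(0,'y'):  <0:lead t1 y>
7. deliver 0→3:  <3:foll t1 y>
8. deliver 3→0:  nop
9. deliver 0→2:  <2:foll t1 y>
10. deliver 2→0:  nop
11. deliver 0→1:  <1:foll t1 ->
12. deliver 1→0:  nop

0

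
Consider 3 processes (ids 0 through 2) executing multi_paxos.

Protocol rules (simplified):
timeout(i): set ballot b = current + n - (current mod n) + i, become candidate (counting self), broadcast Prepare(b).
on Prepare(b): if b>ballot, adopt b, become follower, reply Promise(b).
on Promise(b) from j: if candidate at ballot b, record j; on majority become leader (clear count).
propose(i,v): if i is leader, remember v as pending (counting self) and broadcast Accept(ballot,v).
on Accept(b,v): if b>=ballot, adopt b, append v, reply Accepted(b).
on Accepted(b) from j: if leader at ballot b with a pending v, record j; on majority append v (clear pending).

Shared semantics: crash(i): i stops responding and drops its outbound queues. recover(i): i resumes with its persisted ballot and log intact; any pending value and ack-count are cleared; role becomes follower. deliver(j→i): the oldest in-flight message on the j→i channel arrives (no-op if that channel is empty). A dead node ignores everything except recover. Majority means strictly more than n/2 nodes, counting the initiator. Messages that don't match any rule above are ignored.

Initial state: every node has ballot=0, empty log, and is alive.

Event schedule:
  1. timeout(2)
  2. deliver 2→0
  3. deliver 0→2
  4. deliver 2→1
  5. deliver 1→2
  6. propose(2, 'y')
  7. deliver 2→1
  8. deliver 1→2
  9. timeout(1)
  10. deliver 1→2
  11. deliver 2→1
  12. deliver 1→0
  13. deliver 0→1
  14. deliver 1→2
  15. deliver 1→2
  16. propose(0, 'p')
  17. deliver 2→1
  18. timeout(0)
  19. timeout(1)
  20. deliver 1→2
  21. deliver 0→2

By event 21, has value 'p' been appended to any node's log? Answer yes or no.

no

step 1 timeout(2): 2={cand,b=5,log=-}
step 2 deliver 2→0: 0={foll,b=5,log=-}
step 3 deliver 0→2: 2={lead,b=5,log=-}
step 4 deliver 2→1: 1={foll,b=5,log=-}
step 5 deliver 1→2: —
step 6 propose(2,'y'): —
step 7 deliver 2→1: 1={foll,b=5,log=y}
step 8 deliver 1→2: 2={lead,b=5,log=y}
step 9 timeout(1): 1={cand,b=7,log=y}
step 10 deliver 1→2: 2={foll,b=7,log=y}
step 11 deliver 2→1: 1={lead,b=7,log=y}
step 12 deliver 1→0: 0={foll,b=7,log=-}
step 13 deliver 0→1: —
step 14 deliver 1→2: —
step 15 deliver 1→2: —
step 16 propose(0,'p'): —
step 17 deliver 2→1: —
step 18 timeout(0): 0={cand,b=9,log=-}
step 19 timeout(1): 1={cand,b=10,log=y}
step 20 deliver 1→2: 2={foll,b=10,log=y}
step 21 deliver 0→2: —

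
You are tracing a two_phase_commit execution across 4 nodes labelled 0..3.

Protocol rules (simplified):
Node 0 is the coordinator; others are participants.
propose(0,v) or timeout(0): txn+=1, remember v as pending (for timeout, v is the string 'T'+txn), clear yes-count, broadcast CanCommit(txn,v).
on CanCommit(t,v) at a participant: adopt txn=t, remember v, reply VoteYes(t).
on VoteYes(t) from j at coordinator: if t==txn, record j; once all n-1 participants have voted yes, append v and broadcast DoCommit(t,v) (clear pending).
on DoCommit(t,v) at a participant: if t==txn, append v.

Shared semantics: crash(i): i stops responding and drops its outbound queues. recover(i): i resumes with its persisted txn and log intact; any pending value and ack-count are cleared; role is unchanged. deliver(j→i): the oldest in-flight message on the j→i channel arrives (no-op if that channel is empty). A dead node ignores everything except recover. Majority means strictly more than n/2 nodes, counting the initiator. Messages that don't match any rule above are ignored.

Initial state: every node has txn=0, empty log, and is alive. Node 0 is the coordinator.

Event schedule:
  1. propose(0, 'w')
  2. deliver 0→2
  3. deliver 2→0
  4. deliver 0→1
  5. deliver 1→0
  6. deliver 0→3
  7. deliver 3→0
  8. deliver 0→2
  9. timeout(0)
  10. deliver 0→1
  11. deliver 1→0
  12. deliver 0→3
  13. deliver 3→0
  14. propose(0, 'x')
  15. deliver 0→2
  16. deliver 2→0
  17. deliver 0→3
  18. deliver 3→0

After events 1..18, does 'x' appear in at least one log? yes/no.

[1] propose(0,'w') → N0(coor t1 [-])
[2] deliver 0→2 → N2(part t1 [-])
[3] deliver 2→0 → ∅
[4] deliver 0→1 → N1(part t1 [-])
[5] deliver 1→0 → ∅
[6] deliver 0→3 → N3(part t1 [-])
[7] deliver 3→0 → N0(coor t1 [w])
[8] deliver 0→2 → N2(part t1 [w])
[9] timeout(0) → N0(coor t2 [w])
[10] deliver 0→1 → N1(part t1 [w])
[11] deliver 1→0 → ∅
[12] deliver 0→3 → N3(part t1 [w])
[13] deliver 3→0 → ∅
[14] propose(0,'x') → N0(coor t3 [w])
[15] deliver 0→2 → N2(part t2 [w])
[16] deliver 2→0 → ∅
[17] deliver 0→3 → N3(part t2 [w])
[18] deliver 3→0 → ∅

no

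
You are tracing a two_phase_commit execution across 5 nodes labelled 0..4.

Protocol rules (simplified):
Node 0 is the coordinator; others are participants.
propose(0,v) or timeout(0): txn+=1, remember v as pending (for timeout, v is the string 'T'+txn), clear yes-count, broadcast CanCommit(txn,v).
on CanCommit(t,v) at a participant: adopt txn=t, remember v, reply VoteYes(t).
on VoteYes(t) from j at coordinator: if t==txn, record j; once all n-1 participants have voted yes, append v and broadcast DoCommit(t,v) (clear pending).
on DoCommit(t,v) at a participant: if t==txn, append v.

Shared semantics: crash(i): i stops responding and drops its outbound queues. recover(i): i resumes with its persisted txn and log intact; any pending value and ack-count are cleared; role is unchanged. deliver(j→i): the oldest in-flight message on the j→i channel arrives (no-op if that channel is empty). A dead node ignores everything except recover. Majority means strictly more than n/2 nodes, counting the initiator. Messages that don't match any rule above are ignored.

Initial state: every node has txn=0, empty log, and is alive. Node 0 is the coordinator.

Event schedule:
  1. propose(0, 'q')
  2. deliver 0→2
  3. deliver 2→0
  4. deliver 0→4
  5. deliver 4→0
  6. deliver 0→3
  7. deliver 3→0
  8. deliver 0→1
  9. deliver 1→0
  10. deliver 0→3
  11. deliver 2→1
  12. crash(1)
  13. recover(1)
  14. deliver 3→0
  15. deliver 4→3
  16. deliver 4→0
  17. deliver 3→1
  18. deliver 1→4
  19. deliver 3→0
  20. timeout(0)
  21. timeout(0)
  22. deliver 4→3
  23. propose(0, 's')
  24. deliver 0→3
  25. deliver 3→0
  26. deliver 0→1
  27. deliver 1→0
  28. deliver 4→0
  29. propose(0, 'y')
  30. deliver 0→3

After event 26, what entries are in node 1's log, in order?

[1] propose(0,'q') → N0(coor t1 [-])
[2] deliver 0→2 → N2(part t1 [-])
[3] deliver 2→0 → ∅
[4] deliver 0→4 → N4(part t1 [-])
[5] deliver 4→0 → ∅
[6] deliver 0→3 → N3(part t1 [-])
[7] deliver 3→0 → ∅
[8] deliver 0→1 → N1(part t1 [-])
[9] deliver 1→0 → N0(coor t1 [q])
[10] deliver 0→3 → N3(part t1 [q])
[11] deliver 2→1 → ∅
[12] crash(1) → N1(✗part t1 [-])
[13] recover(1) → N1(part t1 [-])
[14] deliver 3→0 → ∅
[15] deliver 4→3 → ∅
[16] deliver 4→0 → ∅
[17] deliver 3→1 → ∅
[18] deliver 1→4 → ∅
[19] deliver 3→0 → ∅
[20] timeout(0) → N0(coor t2 [q])
[21] timeout(0) → N0(coor t3 [q])
[22] deliver 4→3 → ∅
[23] propose(0,'s') → N0(coor t4 [q])
[24] deliver 0→3 → N3(part t2 [q])
[25] deliver 3→0 → ∅
[26] deliver 0→1 → N1(part t1 [q])

q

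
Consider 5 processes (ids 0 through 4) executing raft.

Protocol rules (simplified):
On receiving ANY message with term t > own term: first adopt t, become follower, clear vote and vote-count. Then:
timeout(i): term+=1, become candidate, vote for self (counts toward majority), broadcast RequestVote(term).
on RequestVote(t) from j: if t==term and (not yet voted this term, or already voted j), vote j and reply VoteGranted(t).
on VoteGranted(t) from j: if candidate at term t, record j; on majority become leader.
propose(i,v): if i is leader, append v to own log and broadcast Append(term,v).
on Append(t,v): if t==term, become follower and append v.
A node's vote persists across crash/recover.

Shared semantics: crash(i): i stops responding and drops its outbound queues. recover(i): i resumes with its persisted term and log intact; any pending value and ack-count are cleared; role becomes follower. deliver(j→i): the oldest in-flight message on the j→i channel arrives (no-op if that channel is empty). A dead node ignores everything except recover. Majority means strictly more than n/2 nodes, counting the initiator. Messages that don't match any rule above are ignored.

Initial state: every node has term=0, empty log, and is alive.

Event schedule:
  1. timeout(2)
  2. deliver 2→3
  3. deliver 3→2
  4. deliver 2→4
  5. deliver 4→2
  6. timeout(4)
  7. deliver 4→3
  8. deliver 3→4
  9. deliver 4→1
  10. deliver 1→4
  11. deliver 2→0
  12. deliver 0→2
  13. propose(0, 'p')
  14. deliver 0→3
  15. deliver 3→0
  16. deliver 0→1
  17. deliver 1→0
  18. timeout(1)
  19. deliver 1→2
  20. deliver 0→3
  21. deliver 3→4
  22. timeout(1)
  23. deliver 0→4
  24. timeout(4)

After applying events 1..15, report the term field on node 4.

2

e1 timeout(2): 2[cand,t=1,-]
e2 deliver 2→3: 3[foll,t=1,-]
e3 deliver 3→2: ·
e4 deliver 2→4: 4[foll,t=1,-]
e5 deliver 4→2: 2[lead,t=1,-]
e6 timeout(4): 4[cand,t=2,-]
e7 deliver 4→3: 3[foll,t=2,-]
e8 deliver 3→4: ·
e9 deliver 4→1: 1[foll,t=2,-]
e10 deliver 1→4: 4[lead,t=2,-]
e11 deliver 2→0: 0[foll,t=1,-]
e12 deliver 0→2: ·
e13 propose(0,'p'): ·
e14 deliver 0→3: ·
e15 deliver 3→0: ·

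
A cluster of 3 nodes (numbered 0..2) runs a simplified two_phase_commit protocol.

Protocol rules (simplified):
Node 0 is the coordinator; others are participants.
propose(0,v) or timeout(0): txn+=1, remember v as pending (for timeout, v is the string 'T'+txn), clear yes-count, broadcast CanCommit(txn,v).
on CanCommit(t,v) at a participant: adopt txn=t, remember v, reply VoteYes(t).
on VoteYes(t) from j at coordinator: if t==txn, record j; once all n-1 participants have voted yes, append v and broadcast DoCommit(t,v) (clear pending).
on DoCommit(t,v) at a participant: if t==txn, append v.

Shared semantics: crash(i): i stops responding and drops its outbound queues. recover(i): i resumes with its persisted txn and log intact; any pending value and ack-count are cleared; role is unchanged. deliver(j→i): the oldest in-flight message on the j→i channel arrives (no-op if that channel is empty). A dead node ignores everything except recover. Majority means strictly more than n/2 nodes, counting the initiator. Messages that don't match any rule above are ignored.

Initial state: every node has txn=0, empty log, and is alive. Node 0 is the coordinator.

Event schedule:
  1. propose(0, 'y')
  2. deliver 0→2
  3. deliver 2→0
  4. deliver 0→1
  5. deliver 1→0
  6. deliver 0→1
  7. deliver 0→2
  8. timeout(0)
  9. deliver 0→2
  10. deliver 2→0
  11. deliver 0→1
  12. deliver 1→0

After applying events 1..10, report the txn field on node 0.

2

e1 propose(0,'y'): 0[coor,t=1,-]
e2 deliver 0→2: 2[part,t=1,-]
e3 deliver 2→0: ·
e4 deliver 0→1: 1[part,t=1,-]
e5 deliver 1→0: 0[coor,t=1,y]
e6 deliver 0→1: 1[part,t=1,y]
e7 deliver 0→2: 2[part,t=1,y]
e8 timeout(0): 0[coor,t=2,y]
e9 deliver 0→2: 2[part,t=2,y]
e10 deliver 2→0: ·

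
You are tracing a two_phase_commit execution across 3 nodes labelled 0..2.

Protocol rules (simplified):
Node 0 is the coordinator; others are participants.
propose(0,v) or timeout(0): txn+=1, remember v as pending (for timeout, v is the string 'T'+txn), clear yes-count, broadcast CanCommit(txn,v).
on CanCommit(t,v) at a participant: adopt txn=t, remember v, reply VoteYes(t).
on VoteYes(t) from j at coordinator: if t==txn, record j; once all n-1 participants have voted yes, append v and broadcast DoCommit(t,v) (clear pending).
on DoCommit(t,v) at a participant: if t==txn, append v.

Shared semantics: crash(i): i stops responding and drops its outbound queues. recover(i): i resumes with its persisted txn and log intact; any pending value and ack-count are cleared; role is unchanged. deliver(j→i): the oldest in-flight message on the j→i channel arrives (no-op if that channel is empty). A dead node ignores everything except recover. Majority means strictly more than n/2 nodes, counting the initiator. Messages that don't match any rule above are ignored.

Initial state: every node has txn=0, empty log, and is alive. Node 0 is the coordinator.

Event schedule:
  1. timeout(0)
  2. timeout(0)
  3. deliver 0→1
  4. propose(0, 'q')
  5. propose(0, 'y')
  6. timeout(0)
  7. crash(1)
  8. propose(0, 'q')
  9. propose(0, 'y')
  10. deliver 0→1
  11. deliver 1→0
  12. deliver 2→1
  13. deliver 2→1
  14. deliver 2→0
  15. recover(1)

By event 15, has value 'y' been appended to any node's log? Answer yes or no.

step 1 timeout(0): 0={coor,t=1,log=-}
step 2 timeout(0): 0={coor,t=2,log=-}
step 3 deliver 0→1: 1={part,t=1,log=-}
step 4 propose(0,'q'): 0={coor,t=3,log=-}
step 5 propose(0,'y'): 0={coor,t=4,log=-}
step 6 timeout(0): 0={coor,t=5,log=-}
step 7 crash(1): 1={✗part,t=1,log=-}
step 8 propose(0,'q'): 0={coor,t=6,log=-}
step 9 propose(0,'y'): 0={coor,t=7,log=-}
step 10 deliver 0→1: —
step 11 deliver 1→0: —
step 12 deliver 2→1: —
step 13 deliver 2→1: —
step 14 deliver 2→0: —
step 15 recover(1): 1={part,t=1,log=-}

no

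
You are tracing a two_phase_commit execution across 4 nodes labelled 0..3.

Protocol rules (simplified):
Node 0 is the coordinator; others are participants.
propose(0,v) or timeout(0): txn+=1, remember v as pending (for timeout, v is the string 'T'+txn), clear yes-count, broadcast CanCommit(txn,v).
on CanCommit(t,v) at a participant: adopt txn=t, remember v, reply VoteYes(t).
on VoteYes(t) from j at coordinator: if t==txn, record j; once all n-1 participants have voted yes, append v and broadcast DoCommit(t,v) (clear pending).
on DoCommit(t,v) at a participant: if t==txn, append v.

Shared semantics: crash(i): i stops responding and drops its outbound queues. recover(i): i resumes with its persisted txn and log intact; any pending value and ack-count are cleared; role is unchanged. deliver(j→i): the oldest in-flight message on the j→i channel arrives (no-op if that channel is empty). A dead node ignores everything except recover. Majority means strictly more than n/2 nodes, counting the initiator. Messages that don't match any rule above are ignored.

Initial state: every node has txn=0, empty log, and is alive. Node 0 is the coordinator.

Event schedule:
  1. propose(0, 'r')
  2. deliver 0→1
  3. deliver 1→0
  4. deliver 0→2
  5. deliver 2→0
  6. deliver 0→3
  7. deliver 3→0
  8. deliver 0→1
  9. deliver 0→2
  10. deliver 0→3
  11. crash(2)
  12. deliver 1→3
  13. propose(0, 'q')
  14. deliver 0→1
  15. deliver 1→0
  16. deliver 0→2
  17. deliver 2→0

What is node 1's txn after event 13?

step 1 propose(0,'r'): 0={coor,t=1,log=-}
step 2 deliver 0→1: 1={part,t=1,log=-}
step 3 deliver 1→0: —
step 4 deliver 0→2: 2={part,t=1,log=-}
step 5 deliver 2→0: —
step 6 deliver 0→3: 3={part,t=1,log=-}
step 7 deliver 3→0: 0={coor,t=1,log=r}
step 8 deliver 0→1: 1={part,t=1,log=r}
step 9 deliver 0→2: 2={part,t=1,log=r}
step 10 deliver 0→3: 3={part,t=1,log=r}
step 11 crash(2): 2={✗part,t=1,log=r}
step 12 deliver 1→3: —
step 13 propose(0,'q'): 0={coor,t=2,log=r}

1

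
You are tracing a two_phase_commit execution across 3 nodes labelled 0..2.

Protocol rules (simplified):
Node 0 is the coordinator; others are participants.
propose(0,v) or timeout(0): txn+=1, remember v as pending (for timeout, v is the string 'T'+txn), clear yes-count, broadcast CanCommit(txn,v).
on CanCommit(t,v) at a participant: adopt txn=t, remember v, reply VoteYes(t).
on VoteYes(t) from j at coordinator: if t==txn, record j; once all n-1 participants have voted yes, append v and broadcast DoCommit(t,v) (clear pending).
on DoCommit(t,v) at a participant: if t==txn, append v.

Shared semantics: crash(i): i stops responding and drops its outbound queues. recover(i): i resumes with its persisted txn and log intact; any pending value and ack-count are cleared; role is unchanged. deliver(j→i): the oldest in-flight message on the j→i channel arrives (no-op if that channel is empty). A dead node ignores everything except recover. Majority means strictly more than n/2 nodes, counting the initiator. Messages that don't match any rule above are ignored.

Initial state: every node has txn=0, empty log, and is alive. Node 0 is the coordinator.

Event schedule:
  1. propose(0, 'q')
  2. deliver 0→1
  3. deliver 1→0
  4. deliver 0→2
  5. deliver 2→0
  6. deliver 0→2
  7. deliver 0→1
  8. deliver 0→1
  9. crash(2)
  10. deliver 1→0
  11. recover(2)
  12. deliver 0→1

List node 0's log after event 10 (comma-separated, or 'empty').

e1 propose(0,'q'): 0[coor,t=1,-]
e2 deliver 0→1: 1[part,t=1,-]
e3 deliver 1→0: ·
e4 deliver 0→2: 2[part,t=1,-]
e5 deliver 2→0: 0[coor,t=1,q]
e6 deliver 0→2: 2[part,t=1,q]
e7 deliver 0→1: 1[part,t=1,q]
e8 deliver 0→1: ·
e9 crash(2): 2[✗part,t=1,q]
e10 deliver 1→0: ·

q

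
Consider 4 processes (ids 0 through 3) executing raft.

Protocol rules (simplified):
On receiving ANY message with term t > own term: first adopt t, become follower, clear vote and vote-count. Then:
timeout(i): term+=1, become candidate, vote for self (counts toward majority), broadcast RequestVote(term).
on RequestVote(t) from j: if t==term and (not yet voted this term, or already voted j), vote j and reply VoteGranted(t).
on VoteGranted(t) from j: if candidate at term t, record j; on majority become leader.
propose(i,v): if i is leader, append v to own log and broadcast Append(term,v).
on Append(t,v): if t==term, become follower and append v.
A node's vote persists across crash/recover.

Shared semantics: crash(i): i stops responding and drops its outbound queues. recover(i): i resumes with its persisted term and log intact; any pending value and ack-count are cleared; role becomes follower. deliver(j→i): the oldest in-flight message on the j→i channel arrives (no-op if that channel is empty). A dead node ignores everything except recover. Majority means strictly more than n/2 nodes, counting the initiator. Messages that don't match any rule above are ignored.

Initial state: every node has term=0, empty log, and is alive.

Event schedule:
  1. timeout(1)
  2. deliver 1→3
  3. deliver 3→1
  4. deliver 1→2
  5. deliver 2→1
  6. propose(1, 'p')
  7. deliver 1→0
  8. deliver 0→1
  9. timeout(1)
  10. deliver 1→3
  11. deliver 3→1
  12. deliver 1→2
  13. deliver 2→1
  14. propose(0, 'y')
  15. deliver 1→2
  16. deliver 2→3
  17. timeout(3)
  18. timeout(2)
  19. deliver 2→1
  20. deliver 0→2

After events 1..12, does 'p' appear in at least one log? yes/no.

yes

e1 timeout(1): 1[cand,t=1,-]
e2 deliver 1→3: 3[foll,t=1,-]
e3 deliver 3→1: ·
e4 deliver 1→2: 2[foll,t=1,-]
e5 deliver 2→1: 1[lead,t=1,-]
e6 propose(1,'p'): 1[lead,t=1,p]
e7 deliver 1→0: 0[foll,t=1,-]
e8 deliver 0→1: ·
e9 timeout(1): 1[cand,t=2,p]
e10 deliver 1→3: 3[foll,t=1,p]
e11 deliver 3→1: ·
e12 deliver 1→2: 2[foll,t=1,p]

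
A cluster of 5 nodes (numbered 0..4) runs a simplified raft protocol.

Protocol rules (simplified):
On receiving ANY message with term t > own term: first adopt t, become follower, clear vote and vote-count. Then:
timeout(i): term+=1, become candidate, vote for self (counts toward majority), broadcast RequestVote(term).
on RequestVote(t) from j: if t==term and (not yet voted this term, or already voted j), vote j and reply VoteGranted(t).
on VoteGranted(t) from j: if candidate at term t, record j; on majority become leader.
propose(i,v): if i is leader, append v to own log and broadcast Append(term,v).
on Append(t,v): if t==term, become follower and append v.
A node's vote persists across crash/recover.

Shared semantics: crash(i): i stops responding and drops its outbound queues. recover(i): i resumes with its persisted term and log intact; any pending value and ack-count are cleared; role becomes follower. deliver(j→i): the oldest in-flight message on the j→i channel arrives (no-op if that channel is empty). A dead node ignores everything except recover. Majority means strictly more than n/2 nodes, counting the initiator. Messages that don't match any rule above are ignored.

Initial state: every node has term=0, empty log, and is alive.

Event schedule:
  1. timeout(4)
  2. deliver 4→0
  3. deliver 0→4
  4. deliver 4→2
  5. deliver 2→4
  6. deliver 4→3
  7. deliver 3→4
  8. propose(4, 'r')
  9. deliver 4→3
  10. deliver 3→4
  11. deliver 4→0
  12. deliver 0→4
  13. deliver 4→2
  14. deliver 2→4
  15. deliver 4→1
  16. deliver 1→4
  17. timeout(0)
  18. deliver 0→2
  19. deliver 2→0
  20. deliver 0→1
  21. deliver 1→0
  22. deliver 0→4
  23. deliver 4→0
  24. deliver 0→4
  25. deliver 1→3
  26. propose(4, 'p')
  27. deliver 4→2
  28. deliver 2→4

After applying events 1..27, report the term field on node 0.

2

1. timeout(4):  <4:cand t1 ->
2. deliver 4→0:  <0:foll t1 ->
3. deliver 0→4:  nop
4. deliver 4→2:  <2:foll t1 ->
5. deliver 2→4:  <4:lead t1 ->
6. deliver 4→3:  <3:foll t1 ->
7. deliver 3→4:  nop
8. propose(4,'r'):  <4:lead t1 r>
9. deliver 4→3:  <3:foll t1 r>
10. deliver 3→4:  nop
11. deliver 4→0:  <0:foll t1 r>
12. deliver 0→4:  nop
13. deliver 4→2:  <2:foll t1 r>
14. deliver 2→4:  nop
15. deliver 4→1:  <1:foll t1 ->
16. deliver 1→4:  nop
17. timeout(0):  <0:cand t2 r>
18. deliver 0→2:  <2:foll t2 r>
19. deliver 2→0:  nop
20. deliver 0→1:  <1:foll t2 ->
21. deliver 1→0:  <0:lead t2 r>
22. deliver 0→4:  <4:foll t2 r>
23. deliver 4→0:  nop
24. deliver 0→4:  nop
25. deliver 1→3:  nop
26. propose(4,'p'):  nop
27. deliver 4→2:  nop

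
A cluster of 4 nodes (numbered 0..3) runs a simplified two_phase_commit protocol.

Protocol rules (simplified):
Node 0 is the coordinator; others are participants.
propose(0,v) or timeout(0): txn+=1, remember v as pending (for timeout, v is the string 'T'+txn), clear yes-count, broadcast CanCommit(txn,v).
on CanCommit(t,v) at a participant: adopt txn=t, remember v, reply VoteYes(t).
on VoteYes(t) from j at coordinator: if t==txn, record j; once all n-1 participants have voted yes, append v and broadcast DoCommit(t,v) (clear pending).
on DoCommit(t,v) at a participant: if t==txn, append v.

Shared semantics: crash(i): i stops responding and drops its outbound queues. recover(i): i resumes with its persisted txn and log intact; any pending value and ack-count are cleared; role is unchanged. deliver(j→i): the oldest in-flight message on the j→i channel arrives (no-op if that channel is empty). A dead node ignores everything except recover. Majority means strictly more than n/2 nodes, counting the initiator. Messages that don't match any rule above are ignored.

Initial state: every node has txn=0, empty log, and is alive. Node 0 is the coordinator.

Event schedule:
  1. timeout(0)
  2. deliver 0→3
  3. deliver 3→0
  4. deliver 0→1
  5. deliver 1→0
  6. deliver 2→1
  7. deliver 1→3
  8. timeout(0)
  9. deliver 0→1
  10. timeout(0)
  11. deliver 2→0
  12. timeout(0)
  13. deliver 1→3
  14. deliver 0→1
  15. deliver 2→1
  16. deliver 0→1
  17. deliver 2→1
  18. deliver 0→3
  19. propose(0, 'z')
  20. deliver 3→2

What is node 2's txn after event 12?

[1] timeout(0) → N0(coor t1 [-])
[2] deliver 0→3 → N3(part t1 [-])
[3] deliver 3→0 → ∅
[4] deliver 0→1 → N1(part t1 [-])
[5] deliver 1→0 → ∅
[6] deliver 2→1 → ∅
[7] deliver 1→3 → ∅
[8] timeout(0) → N0(coor t2 [-])
[9] deliver 0→1 → N1(part t2 [-])
[10] timeout(0) → N0(coor t3 [-])
[11] deliver 2→0 → ∅
[12] timeout(0) → N0(coor t4 [-])

0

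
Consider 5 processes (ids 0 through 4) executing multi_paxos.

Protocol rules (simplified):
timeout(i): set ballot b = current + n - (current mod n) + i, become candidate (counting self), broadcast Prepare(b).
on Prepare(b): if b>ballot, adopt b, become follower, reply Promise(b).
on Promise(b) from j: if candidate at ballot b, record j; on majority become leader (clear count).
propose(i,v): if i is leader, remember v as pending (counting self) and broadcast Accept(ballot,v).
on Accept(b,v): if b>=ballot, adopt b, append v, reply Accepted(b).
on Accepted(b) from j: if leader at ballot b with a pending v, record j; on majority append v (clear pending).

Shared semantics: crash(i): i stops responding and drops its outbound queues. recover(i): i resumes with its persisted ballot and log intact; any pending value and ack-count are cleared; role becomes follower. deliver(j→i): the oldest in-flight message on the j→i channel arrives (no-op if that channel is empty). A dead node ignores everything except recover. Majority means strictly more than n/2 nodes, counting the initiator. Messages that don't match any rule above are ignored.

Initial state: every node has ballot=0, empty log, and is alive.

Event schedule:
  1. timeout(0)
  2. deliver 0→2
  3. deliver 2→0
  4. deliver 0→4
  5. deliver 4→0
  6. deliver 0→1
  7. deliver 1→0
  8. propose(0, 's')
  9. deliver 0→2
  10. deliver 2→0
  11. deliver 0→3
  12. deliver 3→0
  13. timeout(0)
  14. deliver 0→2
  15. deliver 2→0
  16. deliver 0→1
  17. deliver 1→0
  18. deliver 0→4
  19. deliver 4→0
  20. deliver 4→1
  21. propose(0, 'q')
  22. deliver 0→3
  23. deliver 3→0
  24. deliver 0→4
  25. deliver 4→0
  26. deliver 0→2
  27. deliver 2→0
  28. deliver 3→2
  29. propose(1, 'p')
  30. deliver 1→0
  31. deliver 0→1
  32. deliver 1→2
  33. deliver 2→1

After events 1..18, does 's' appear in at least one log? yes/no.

[1] timeout(0) → N0(cand b5 [-])
[2] deliver 0→2 → N2(foll b5 [-])
[3] deliver 2→0 → ∅
[4] deliver 0→4 → N4(foll b5 [-])
[5] deliver 4→0 → N0(lead b5 [-])
[6] deliver 0→1 → N1(foll b5 [-])
[7] deliver 1→0 → ∅
[8] propose(0,'s') → ∅
[9] deliver 0→2 → N2(foll b5 [s])
[10] deliver 2→0 → ∅
[11] deliver 0→3 → N3(foll b5 [-])
[12] deliver 3→0 → ∅
[13] timeout(0) → N0(cand b10 [-])
[14] deliver 0→2 → N2(foll b10 [s])
[15] deliver 2→0 → ∅
[16] deliver 0→1 → N1(foll b5 [s])
[17] deliver 1→0 → ∅
[18] deliver 0→4 → N4(foll b5 [s])

yes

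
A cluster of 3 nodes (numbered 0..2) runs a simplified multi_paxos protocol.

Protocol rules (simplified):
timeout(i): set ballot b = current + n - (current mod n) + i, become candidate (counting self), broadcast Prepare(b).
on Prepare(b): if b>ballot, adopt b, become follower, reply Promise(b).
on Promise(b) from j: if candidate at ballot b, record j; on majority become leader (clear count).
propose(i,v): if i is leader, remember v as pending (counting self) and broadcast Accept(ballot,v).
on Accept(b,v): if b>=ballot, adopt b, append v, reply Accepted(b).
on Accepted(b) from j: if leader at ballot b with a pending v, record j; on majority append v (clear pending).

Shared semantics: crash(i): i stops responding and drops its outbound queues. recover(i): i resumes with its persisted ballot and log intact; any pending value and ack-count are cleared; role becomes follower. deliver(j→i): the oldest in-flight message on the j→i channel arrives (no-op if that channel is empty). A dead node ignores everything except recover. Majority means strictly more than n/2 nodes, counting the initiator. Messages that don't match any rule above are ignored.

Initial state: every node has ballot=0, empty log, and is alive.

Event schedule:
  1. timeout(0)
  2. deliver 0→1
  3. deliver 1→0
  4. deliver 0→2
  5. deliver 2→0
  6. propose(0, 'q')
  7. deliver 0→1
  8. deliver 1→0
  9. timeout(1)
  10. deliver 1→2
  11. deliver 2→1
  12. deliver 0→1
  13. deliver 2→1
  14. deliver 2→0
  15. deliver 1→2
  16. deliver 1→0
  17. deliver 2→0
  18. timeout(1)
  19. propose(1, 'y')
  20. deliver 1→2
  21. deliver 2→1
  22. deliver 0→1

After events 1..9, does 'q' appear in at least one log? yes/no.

step 1 timeout(0): 0={cand,b=3,log=-}
step 2 deliver 0→1: 1={foll,b=3,log=-}
step 3 deliver 1→0: 0={lead,b=3,log=-}
step 4 deliver 0→2: 2={foll,b=3,log=-}
step 5 deliver 2→0: —
step 6 propose(0,'q'): —
step 7 deliver 0→1: 1={foll,b=3,log=q}
step 8 deliver 1→0: 0={lead,b=3,log=q}
step 9 timeout(1): 1={cand,b=7,log=q}

yes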